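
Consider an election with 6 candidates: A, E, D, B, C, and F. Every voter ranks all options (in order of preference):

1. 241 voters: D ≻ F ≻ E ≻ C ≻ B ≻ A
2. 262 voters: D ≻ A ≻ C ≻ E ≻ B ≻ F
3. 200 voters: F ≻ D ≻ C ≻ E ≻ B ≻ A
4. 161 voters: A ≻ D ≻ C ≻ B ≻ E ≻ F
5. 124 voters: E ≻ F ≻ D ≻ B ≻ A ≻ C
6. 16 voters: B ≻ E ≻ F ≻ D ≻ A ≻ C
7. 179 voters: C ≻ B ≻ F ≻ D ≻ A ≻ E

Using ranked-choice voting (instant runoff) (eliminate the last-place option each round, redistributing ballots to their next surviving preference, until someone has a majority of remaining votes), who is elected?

Round 1: A 161, E 124, D 503, B 16, C 179, F 200. Eliminate B.
Round 2: A 161, E 140, D 503, C 179, F 200. Eliminate E.
Round 3: A 161, D 503, C 179, F 340. Eliminate A.
Round 4: D 664, C 179, F 340. D has a majority.

D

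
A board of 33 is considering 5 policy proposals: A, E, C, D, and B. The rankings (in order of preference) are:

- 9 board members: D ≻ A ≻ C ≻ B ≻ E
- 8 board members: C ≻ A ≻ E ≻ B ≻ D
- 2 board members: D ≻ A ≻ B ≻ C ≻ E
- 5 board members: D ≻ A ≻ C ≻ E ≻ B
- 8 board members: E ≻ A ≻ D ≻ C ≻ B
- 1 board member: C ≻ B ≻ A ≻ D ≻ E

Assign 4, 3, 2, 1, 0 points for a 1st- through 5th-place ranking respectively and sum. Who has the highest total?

A: 9·3 + 8·3 + 2·3 + 5·3 + 8·3 + 1·2 = 98
E: 9·0 + 8·2 + 2·0 + 5·1 + 8·4 + 1·0 = 53
C: 9·2 + 8·4 + 2·1 + 5·2 + 8·1 + 1·4 = 74
D: 9·4 + 8·0 + 2·4 + 5·4 + 8·2 + 1·1 = 81
B: 9·1 + 8·1 + 2·2 + 5·0 + 8·0 + 1·3 = 24
A has the highest Borda score (98).

A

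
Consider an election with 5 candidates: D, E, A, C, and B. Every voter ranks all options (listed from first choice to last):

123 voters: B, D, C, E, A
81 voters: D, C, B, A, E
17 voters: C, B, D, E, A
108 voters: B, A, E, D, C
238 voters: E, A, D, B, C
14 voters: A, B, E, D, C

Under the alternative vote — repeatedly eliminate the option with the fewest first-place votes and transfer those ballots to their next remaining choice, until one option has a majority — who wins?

Round 1: D 81, E 238, A 14, C 17, B 231. Eliminate A.
Round 2: D 81, E 238, C 17, B 245. Eliminate C.
Round 3: D 81, E 238, B 262. Eliminate D.
Round 4: E 238, B 343. B has a majority.

B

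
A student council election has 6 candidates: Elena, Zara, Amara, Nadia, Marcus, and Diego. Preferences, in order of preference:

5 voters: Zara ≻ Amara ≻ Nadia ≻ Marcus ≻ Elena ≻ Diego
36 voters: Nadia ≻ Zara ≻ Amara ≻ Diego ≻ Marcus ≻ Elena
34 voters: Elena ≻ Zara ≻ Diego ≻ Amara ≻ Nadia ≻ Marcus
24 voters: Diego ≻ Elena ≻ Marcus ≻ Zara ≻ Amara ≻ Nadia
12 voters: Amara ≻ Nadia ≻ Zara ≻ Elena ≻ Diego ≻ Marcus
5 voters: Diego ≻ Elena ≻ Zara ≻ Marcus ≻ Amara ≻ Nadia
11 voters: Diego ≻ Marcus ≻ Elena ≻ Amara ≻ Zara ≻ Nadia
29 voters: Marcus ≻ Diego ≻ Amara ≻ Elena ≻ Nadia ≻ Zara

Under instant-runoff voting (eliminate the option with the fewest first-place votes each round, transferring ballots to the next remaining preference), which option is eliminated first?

Zara

Round 1: Elena 34, Zara 5, Amara 12, Nadia 36, Marcus 29, Diego 40. Eliminate Zara.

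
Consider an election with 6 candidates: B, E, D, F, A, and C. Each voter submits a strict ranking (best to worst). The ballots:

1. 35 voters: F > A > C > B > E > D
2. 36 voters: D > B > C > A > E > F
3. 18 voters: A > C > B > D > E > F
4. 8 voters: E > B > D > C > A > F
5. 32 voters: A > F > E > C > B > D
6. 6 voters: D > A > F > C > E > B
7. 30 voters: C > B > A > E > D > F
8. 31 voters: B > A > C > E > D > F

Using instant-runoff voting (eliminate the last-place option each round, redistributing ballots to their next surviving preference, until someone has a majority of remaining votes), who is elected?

B

Round 1: B 31, E 8, D 42, F 35, A 50, C 30. Eliminate E.
Round 2: B 39, D 42, F 35, A 50, C 30. Eliminate C.
Round 3: B 69, D 42, F 35, A 50. Eliminate F.
Round 4: B 69, D 42, A 85. Eliminate D.
Round 5: B 105, A 91. B has a majority.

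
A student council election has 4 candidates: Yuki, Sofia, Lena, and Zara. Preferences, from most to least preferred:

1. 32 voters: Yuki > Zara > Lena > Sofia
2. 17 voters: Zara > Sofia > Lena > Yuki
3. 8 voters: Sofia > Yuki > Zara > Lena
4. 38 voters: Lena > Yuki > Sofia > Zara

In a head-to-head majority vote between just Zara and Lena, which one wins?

Voters preferring Zara to Lena: 57; preferring Lena to Zara: 38.
Zara wins the head-to-head.

Zara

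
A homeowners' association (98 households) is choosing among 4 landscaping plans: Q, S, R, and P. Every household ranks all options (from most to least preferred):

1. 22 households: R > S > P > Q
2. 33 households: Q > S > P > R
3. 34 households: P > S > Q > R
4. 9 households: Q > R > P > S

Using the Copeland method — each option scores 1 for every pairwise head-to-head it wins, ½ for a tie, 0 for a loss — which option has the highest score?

Q: beats R; loses to S and P → score 1.
S: beats Q, R, and P → score 3.
R: loses to Q, S, and P → score 0.
P: beats Q and R; loses to S → score 2.
S has the best pairwise record.

S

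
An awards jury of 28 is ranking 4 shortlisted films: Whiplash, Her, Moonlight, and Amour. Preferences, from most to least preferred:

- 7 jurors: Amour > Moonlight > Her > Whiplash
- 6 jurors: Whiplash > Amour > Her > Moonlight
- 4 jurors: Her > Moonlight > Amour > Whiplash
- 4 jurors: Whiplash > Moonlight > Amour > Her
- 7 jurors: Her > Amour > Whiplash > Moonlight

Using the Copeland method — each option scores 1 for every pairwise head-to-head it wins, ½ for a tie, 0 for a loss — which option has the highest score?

Amour

Whiplash: beats Moonlight; loses to Her and Amour → score 1.
Her: beats Whiplash and Moonlight; loses to Amour → score 2.
Moonlight: loses to Whiplash, Her, and Amour → score 0.
Amour: beats Whiplash, Her, and Moonlight → score 3.
Amour has the best pairwise record.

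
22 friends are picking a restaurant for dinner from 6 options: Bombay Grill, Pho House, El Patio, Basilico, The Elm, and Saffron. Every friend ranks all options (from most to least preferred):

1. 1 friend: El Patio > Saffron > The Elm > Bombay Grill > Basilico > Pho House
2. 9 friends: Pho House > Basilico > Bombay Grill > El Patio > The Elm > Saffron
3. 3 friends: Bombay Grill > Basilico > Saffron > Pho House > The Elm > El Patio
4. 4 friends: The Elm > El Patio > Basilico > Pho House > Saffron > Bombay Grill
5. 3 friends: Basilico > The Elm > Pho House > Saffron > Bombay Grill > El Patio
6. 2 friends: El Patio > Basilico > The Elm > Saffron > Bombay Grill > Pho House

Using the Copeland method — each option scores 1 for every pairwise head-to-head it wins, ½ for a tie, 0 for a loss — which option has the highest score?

Bombay Grill: beats El Patio, The Elm, and Saffron; loses to Pho House and Basilico → score 3.
Pho House: beats Bombay Grill, El Patio, The Elm, and Saffron; loses to Basilico → score 4.
El Patio: beats The Elm and Saffron; loses to Bombay Grill, Pho House, and Basilico → score 2.
Basilico: beats Bombay Grill, Pho House, El Patio, The Elm, and Saffron → score 5.
The Elm: beats Saffron; loses to Bombay Grill, Pho House, El Patio, and Basilico → score 1.
Saffron: loses to Bombay Grill, Pho House, El Patio, Basilico, and The Elm → score 0.
Basilico has the best pairwise record.

Basilico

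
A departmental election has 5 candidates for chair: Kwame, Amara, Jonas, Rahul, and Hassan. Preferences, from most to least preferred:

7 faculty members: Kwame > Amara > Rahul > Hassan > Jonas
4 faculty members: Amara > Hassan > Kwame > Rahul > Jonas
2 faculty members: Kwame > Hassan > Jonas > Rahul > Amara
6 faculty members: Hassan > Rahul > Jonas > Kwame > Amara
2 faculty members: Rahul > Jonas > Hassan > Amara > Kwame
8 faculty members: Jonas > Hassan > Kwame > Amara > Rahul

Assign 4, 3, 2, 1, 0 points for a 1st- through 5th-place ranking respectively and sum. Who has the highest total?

Hassan

Kwame: 7·4 + 4·2 + 2·4 + 6·1 + 2·0 + 8·2 = 66
Amara: 7·3 + 4·4 + 2·0 + 6·0 + 2·1 + 8·1 = 47
Jonas: 7·0 + 4·0 + 2·2 + 6·2 + 2·3 + 8·4 = 54
Rahul: 7·2 + 4·1 + 2·1 + 6·3 + 2·4 + 8·0 = 46
Hassan: 7·1 + 4·3 + 2·3 + 6·4 + 2·2 + 8·3 = 77
Hassan has the highest Borda score (77).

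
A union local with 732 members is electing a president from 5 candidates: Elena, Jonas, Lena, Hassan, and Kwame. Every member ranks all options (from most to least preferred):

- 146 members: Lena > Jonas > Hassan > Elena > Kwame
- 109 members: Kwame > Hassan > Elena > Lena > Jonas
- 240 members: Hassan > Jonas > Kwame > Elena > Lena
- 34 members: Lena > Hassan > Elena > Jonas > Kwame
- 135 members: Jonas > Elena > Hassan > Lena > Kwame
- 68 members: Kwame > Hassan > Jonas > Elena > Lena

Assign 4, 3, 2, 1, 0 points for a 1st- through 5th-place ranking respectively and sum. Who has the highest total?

Hassan

Elena: 146·1 + 109·2 + 240·1 + 34·2 + 135·3 + 68·1 = 1145
Jonas: 146·3 + 109·0 + 240·3 + 34·1 + 135·4 + 68·2 = 1868
Lena: 146·4 + 109·1 + 240·0 + 34·4 + 135·1 + 68·0 = 964
Hassan: 146·2 + 109·3 + 240·4 + 34·3 + 135·2 + 68·3 = 2155
Kwame: 146·0 + 109·4 + 240·2 + 34·0 + 135·0 + 68·4 = 1188
Hassan has the highest Borda score (2155).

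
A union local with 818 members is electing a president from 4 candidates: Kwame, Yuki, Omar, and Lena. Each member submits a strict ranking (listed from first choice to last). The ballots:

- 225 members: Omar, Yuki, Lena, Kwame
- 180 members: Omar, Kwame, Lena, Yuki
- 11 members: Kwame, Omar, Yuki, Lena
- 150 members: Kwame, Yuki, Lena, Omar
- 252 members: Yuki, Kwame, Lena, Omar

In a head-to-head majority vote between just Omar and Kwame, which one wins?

Kwame

Voters preferring Omar to Kwame: 405; preferring Kwame to Omar: 413.
Kwame wins the head-to-head.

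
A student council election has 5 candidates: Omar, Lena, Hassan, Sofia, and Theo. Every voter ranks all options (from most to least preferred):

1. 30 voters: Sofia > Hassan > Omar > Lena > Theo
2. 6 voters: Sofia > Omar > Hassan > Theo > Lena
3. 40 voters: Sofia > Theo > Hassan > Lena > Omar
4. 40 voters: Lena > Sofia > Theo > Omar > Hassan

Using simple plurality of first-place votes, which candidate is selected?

First-place votes: Omar 0, Lena 40, Hassan 0, Sofia 76, Theo 0.
Sofia has the most first-place votes.

Sofia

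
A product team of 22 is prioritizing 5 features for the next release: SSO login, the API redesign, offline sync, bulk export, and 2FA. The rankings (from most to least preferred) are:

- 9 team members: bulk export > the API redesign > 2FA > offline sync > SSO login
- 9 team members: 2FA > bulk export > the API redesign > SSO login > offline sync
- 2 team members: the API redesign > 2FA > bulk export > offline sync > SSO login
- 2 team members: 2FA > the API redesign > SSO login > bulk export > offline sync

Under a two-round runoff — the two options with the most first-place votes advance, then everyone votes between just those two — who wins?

2FA

Round 1 first-place votes: SSO login 0, the API redesign 2, offline sync 0, bulk export 9, 2FA 11.
2FA and bulk export advance.
Runoff: 2FA is preferred to bulk export by 13 voters; bulk export by 9.
2FA wins the runoff.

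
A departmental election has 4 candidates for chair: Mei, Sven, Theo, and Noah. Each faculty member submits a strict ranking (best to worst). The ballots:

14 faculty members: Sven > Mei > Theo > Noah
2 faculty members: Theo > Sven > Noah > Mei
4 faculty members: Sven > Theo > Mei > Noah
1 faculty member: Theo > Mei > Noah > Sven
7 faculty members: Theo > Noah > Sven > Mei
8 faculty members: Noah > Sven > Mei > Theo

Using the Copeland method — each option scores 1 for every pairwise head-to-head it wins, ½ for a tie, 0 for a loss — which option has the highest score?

Sven

Mei: beats Theo and Noah; loses to Sven → score 2.
Sven: beats Mei, Theo, and Noah → score 3.
Theo: beats Noah; loses to Mei and Sven → score 1.
Noah: loses to Mei, Sven, and Theo → score 0.
Sven has the best pairwise record.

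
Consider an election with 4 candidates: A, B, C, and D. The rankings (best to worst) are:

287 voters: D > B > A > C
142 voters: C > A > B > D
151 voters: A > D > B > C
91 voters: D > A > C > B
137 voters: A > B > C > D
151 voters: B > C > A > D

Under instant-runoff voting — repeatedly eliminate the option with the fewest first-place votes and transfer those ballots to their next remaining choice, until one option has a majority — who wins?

Round 1: A 288, B 151, C 142, D 378. Eliminate C.
Round 2: A 430, B 151, D 378. Eliminate B.
Round 3: A 581, D 378. A has a majority.

A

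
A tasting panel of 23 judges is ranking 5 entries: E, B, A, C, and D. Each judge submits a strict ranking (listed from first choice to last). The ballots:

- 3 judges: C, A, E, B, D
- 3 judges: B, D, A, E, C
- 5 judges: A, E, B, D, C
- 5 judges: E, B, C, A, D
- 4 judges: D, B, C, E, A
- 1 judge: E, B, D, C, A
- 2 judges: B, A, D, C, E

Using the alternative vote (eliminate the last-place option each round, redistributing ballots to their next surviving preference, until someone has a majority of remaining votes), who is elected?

Round 1: E 6, B 5, A 5, C 3, D 4. Eliminate C.
Round 2: E 6, B 5, A 8, D 4. Eliminate D.
Round 3: E 6, B 9, A 8. Eliminate E.
Round 4: B 15, A 8. B has a majority.

B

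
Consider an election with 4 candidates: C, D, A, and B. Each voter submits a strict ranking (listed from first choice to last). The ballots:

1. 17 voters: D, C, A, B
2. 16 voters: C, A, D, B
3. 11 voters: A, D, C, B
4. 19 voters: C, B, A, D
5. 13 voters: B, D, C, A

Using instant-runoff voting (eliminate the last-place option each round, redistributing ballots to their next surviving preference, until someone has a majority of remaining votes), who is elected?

D

Round 1: C 35, D 17, A 11, B 13. Eliminate A.
Round 2: C 35, D 28, B 13. Eliminate B.
Round 3: C 35, D 41. D has a majority.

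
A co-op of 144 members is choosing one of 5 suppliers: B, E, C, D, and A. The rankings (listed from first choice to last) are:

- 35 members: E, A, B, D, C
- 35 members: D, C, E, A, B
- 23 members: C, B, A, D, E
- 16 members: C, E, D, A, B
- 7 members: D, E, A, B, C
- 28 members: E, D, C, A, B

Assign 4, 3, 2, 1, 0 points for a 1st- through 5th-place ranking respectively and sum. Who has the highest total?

B: 35·2 + 35·0 + 23·3 + 16·0 + 7·1 + 28·0 = 146
E: 35·4 + 35·2 + 23·0 + 16·3 + 7·3 + 28·4 = 391
C: 35·0 + 35·3 + 23·4 + 16·4 + 7·0 + 28·2 = 317
D: 35·1 + 35·4 + 23·1 + 16·2 + 7·4 + 28·3 = 342
A: 35·3 + 35·1 + 23·2 + 16·1 + 7·2 + 28·1 = 244
E has the highest Borda score (391).

E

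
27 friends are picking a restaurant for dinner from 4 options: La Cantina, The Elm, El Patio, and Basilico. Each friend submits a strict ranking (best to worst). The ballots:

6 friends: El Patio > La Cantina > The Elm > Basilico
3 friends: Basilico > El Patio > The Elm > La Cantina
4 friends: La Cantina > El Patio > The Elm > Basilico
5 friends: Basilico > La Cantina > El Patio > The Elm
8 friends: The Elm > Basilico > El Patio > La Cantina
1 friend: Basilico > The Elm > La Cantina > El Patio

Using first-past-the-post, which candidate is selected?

Basilico

First-place votes: La Cantina 4, The Elm 8, El Patio 6, Basilico 9.
Basilico has the most first-place votes.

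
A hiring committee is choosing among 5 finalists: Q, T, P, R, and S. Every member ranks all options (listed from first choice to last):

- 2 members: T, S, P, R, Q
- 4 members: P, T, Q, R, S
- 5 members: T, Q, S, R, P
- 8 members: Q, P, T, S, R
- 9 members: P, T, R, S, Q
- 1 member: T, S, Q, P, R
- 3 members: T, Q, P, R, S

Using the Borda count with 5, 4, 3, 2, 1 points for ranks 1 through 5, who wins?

Q: 2·1 + 4·3 + 5·4 + 8·5 + 9·1 + 1·3 + 3·4 = 98
T: 2·5 + 4·4 + 5·5 + 8·3 + 9·4 + 1·5 + 3·5 = 131
P: 2·3 + 4·5 + 5·1 + 8·4 + 9·5 + 1·2 + 3·3 = 119
R: 2·2 + 4·2 + 5·2 + 8·1 + 9·3 + 1·1 + 3·2 = 64
S: 2·4 + 4·1 + 5·3 + 8·2 + 9·2 + 1·4 + 3·1 = 68
T has the highest Borda score (131).

T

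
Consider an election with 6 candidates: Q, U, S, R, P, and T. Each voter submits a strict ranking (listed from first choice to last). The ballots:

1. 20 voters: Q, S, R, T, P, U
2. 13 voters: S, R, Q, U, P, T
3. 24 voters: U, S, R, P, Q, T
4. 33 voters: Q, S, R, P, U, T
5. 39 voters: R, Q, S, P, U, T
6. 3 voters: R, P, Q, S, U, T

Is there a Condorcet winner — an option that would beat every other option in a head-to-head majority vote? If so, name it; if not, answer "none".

Checking pairwise contests:
R beats Q 79–53.
Q beats U 108–24.
Q beats S 95–37.
S beats R 90–42.
Q beats P 105–27.
Q beats T 132–0.
Every option loses at least one head-to-head, so there is no Condorcet winner.

none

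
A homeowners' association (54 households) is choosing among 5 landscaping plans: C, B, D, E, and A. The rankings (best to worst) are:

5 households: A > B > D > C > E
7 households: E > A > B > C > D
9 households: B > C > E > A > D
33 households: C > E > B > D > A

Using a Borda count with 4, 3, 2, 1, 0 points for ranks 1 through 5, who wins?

C

C: 5·1 + 7·1 + 9·3 + 33·4 = 171
B: 5·3 + 7·2 + 9·4 + 33·2 = 131
D: 5·2 + 7·0 + 9·0 + 33·1 = 43
E: 5·0 + 7·4 + 9·2 + 33·3 = 145
A: 5·4 + 7·3 + 9·1 + 33·0 = 50
C has the highest Borda score (171).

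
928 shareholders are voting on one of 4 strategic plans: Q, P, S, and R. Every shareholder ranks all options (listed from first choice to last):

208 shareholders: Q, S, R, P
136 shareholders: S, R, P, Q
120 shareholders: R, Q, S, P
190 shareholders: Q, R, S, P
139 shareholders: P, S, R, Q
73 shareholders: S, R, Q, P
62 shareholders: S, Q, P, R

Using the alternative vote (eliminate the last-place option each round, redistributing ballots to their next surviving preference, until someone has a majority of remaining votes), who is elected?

Round 1: Q 398, P 139, S 271, R 120. Eliminate R.
Round 2: Q 518, P 139, S 271. Q has a majority.

Q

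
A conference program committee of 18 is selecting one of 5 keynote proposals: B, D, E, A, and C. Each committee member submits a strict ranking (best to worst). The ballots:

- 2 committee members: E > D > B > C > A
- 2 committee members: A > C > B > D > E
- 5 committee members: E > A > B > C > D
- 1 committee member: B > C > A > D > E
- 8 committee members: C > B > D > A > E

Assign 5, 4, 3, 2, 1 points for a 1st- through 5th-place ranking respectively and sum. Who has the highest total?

C

B: 2·3 + 2·3 + 5·3 + 1·5 + 8·4 = 64
D: 2·4 + 2·2 + 5·1 + 1·2 + 8·3 = 43
E: 2·5 + 2·1 + 5·5 + 1·1 + 8·1 = 46
A: 2·1 + 2·5 + 5·4 + 1·3 + 8·2 = 51
C: 2·2 + 2·4 + 5·2 + 1·4 + 8·5 = 66
C has the highest Borda score (66).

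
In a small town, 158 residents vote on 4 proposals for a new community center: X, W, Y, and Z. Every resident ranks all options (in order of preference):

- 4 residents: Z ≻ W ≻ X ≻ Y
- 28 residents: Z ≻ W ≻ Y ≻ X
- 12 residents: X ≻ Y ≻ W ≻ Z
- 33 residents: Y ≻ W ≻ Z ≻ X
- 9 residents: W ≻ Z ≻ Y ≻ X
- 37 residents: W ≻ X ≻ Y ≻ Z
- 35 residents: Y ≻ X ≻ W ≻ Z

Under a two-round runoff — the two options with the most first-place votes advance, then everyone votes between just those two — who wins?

Y

Round 1 first-place votes: X 12, W 46, Y 68, Z 32.
Y and W advance.
Runoff: Y is preferred to W by 80 voters; W by 78.
Y wins the runoff.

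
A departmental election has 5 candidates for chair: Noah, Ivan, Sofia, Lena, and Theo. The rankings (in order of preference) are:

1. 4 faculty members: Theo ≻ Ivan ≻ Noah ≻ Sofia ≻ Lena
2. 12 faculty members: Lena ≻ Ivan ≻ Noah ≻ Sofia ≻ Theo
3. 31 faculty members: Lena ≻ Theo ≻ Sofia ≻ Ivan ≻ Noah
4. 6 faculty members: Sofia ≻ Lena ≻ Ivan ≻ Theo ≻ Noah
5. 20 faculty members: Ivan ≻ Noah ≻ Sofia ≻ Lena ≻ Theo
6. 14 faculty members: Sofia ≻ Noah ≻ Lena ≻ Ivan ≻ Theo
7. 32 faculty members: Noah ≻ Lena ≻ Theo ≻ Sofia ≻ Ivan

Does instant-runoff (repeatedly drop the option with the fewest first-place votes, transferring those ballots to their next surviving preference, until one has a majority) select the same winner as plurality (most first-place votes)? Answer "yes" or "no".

no

Instant-runoff — R1 Noah 32, Ivan 20, Sofia 20, Lena 43, Theo 4 (Theo out); R2 Noah 32, Ivan 24, Sofia 20, Lena 43 (Sofia out); R3 Noah 46, Ivan 24, Lena 49 (Ivan out); R4 Noah 70, Lena 49 (Noah winner). Winner: Noah.
Plurality — first-place votes: Noah 32, Ivan 20, Sofia 20, Lena 43, Theo 4. Winner: Lena.
The two methods disagree.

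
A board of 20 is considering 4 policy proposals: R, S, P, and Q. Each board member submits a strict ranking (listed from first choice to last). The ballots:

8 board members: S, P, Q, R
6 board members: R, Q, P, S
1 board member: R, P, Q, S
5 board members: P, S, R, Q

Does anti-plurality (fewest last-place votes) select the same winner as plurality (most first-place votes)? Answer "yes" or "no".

Anti-plurality — last-place votes: R 8, S 7, P 0, Q 5. Winner: P.
Plurality — first-place votes: R 7, S 8, P 5, Q 0. Winner: S.
The two methods disagree.

no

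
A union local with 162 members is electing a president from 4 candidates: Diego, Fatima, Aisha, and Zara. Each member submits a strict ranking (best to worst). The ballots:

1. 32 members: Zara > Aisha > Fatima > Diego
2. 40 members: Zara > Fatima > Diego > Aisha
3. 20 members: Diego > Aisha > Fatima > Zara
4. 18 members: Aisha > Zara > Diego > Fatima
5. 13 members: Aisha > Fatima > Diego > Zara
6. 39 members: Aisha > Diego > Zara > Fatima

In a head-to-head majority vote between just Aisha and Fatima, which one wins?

Aisha

Voters preferring Aisha to Fatima: 122; preferring Fatima to Aisha: 40.
Aisha wins the head-to-head.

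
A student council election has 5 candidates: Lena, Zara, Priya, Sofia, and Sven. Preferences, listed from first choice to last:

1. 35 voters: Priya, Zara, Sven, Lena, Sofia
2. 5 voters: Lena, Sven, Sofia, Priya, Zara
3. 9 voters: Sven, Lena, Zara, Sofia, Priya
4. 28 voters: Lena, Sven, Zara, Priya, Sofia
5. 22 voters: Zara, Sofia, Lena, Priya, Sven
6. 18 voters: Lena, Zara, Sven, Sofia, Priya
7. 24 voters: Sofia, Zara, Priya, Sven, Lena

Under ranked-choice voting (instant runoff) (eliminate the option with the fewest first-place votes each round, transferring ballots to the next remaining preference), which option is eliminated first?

Round 1: Lena 51, Zara 22, Priya 35, Sofia 24, Sven 9. Eliminate Sven.

Sven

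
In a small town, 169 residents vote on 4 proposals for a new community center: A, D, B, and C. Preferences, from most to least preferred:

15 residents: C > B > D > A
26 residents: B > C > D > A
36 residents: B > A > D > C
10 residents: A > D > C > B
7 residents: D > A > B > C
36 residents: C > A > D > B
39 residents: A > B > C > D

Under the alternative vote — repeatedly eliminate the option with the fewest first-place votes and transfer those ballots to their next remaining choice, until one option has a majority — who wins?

Round 1: A 49, D 7, B 62, C 51. Eliminate D.
Round 2: A 56, B 62, C 51. Eliminate C.
Round 3: A 92, B 77. A has a majority.

A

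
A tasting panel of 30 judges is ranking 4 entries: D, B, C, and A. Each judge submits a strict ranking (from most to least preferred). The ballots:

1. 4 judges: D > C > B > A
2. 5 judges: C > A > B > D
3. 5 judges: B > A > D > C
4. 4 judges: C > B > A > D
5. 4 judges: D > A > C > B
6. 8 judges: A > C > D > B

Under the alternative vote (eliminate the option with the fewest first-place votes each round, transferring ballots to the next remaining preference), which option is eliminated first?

B

Round 1: D 8, B 5, C 9, A 8. Eliminate B.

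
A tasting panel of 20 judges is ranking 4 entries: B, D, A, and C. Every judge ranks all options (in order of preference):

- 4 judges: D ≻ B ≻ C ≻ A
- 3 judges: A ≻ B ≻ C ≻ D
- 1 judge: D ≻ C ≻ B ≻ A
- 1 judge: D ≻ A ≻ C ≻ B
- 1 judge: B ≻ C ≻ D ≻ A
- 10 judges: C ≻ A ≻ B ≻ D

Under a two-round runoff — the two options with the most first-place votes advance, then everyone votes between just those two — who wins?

C

Round 1 first-place votes: B 1, D 6, A 3, C 10.
C and D advance.
Runoff: C is preferred to D by 14 voters; D by 6.
C wins the runoff.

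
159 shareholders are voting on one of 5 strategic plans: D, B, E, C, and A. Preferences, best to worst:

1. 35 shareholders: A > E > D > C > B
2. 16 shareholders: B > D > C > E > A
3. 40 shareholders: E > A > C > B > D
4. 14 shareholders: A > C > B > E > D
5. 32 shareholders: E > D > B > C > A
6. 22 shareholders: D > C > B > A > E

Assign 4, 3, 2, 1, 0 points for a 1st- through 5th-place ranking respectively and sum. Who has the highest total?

E

D: 35·2 + 16·3 + 40·0 + 14·0 + 32·3 + 22·4 = 302
B: 35·0 + 16·4 + 40·1 + 14·2 + 32·2 + 22·2 = 240
E: 35·3 + 16·1 + 40·4 + 14·1 + 32·4 + 22·0 = 423
C: 35·1 + 16·2 + 40·2 + 14·3 + 32·1 + 22·3 = 287
A: 35·4 + 16·0 + 40·3 + 14·4 + 32·0 + 22·1 = 338
E has the highest Borda score (423).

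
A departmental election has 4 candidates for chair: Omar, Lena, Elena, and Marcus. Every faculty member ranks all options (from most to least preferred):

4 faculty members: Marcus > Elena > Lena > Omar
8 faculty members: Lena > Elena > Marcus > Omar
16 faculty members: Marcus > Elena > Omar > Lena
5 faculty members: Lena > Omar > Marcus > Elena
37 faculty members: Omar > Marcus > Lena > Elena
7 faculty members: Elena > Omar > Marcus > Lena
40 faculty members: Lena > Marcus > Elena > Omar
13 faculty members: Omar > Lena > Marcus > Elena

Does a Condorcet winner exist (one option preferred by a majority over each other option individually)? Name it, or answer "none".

none

Checking pairwise contests:
Elena beats Omar 75–55.
Omar beats Lena 73–57.
Lena beats Elena 103–27.
Lena beats Marcus 66–64.
Every option loses at least one head-to-head, so there is no Condorcet winner.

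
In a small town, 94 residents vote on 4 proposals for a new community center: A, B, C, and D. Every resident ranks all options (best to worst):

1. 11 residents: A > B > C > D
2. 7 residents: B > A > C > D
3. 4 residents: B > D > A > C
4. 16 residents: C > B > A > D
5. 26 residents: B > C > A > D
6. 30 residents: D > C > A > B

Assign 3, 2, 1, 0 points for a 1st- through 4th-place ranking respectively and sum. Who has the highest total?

C

A: 11·3 + 7·2 + 4·1 + 16·1 + 26·1 + 30·1 = 123
B: 11·2 + 7·3 + 4·3 + 16·2 + 26·3 + 30·0 = 165
C: 11·1 + 7·1 + 4·0 + 16·3 + 26·2 + 30·2 = 178
D: 11·0 + 7·0 + 4·2 + 16·0 + 26·0 + 30·3 = 98
C has the highest Borda score (178).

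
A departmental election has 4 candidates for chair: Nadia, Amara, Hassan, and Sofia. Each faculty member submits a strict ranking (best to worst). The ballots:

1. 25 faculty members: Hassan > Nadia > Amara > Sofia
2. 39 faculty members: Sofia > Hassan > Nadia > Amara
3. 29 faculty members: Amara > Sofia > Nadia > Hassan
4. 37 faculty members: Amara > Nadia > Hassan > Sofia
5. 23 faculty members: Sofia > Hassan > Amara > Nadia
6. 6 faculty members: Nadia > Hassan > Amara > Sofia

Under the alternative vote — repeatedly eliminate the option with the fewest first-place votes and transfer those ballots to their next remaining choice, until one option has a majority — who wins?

Round 1: Nadia 6, Amara 66, Hassan 25, Sofia 62. Eliminate Nadia.
Round 2: Amara 66, Hassan 31, Sofia 62. Eliminate Hassan.
Round 3: Amara 97, Sofia 62. Amara has a majority.

Amara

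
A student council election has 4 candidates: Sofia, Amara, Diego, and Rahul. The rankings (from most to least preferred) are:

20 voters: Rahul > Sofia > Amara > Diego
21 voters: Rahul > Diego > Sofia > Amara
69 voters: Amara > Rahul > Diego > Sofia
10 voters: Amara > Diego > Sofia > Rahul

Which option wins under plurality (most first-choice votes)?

First-place votes: Sofia 0, Amara 79, Diego 0, Rahul 41.
Amara has the most first-place votes.

Amara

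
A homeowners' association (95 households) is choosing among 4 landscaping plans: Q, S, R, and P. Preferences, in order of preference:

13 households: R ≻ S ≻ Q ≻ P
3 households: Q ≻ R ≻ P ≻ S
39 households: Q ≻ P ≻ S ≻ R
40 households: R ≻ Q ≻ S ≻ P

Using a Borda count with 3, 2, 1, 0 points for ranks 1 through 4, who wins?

Q: 13·1 + 3·3 + 39·3 + 40·2 = 219
S: 13·2 + 3·0 + 39·1 + 40·1 = 105
R: 13·3 + 3·2 + 39·0 + 40·3 = 165
P: 13·0 + 3·1 + 39·2 + 40·0 = 81
Q has the highest Borda score (219).

Q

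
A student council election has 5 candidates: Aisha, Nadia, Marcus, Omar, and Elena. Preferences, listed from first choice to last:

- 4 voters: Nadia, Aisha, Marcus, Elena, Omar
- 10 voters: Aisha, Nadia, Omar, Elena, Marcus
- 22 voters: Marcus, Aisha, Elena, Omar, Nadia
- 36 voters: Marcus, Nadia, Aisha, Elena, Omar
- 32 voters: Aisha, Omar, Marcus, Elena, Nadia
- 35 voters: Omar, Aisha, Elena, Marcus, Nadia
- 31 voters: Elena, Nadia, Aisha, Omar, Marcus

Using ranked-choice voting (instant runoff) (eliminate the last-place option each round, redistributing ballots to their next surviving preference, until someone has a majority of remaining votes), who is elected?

Aisha

Round 1: Aisha 42, Nadia 4, Marcus 58, Omar 35, Elena 31. Eliminate Nadia.
Round 2: Aisha 46, Marcus 58, Omar 35, Elena 31. Eliminate Elena.
Round 3: Aisha 77, Marcus 58, Omar 35. Eliminate Omar.
Round 4: Aisha 112, Marcus 58. Aisha has a majority.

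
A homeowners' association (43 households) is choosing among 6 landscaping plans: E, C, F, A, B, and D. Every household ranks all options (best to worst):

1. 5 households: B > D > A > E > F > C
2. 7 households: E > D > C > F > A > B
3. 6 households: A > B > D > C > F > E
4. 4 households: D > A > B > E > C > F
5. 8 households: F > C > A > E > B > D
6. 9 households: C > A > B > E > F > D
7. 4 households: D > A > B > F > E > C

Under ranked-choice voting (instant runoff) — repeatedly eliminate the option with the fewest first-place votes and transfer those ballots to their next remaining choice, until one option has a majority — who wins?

Round 1: E 7, C 9, F 8, A 6, B 5, D 8. Eliminate B.
Round 2: E 7, C 9, F 8, A 6, D 13. Eliminate A.
Round 3: E 7, C 9, F 8, D 19. Eliminate E.
Round 4: C 9, F 8, D 26. D has a majority.

D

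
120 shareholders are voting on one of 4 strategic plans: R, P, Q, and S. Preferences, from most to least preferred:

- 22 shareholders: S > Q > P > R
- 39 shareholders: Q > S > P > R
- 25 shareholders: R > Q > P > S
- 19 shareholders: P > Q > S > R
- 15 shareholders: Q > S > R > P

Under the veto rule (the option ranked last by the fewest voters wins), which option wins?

Last-place votes: R 80, P 15, Q 0, S 25.
Q is ranked last by the fewest voters, so Q wins.

Q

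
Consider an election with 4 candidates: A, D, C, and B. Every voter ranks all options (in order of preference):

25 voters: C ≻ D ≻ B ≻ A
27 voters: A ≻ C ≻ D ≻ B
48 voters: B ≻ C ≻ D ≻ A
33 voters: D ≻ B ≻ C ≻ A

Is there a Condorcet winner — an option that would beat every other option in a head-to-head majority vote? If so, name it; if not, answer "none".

none

Checking pairwise contests:
D beats A 106–27.
C beats D 100–33.
B beats C 81–52.
D beats B 85–48.
Every option loses at least one head-to-head, so there is no Condorcet winner.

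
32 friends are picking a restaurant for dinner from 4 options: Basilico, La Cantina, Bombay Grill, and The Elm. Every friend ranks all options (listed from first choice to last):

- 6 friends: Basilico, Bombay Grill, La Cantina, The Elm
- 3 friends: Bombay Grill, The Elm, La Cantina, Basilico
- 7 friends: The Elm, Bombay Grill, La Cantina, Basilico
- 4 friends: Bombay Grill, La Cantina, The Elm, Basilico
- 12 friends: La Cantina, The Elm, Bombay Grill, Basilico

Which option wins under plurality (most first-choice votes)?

La Cantina

First-place votes: Basilico 6, La Cantina 12, Bombay Grill 7, The Elm 7.
La Cantina has the most first-place votes.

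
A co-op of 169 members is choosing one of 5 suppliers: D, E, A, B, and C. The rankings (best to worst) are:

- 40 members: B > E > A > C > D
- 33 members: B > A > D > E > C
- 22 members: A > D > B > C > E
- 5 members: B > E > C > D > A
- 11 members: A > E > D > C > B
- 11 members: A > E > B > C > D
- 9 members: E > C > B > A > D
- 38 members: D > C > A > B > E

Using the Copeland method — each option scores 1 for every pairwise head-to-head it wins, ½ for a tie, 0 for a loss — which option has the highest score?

B

D: beats E and C; loses to A and B → score 2.
E: beats C; loses to D, A, and B → score 1.
A: beats D, E, and C; loses to B → score 3.
B: beats D, E, A, and C → score 4.
C: loses to D, E, A, and B → score 0.
B has the best pairwise record.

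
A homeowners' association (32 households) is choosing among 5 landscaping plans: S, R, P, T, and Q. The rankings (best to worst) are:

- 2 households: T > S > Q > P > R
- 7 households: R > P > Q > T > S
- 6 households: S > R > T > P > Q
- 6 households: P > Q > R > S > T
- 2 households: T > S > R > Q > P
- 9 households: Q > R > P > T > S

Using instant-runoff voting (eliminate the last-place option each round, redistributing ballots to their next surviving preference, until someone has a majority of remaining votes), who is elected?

Round 1: S 6, R 7, P 6, T 4, Q 9. Eliminate T.
Round 2: S 10, R 7, P 6, Q 9. Eliminate P.
Round 3: S 10, R 7, Q 15. Eliminate R.
Round 4: S 10, Q 22. Q has a majority.

Q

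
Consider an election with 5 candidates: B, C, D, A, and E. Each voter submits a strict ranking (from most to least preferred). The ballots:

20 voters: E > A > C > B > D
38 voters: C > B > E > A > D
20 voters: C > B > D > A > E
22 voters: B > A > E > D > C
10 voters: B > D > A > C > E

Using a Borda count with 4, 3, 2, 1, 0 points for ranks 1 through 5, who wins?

B

B: 20·1 + 38·3 + 20·3 + 22·4 + 10·4 = 322
C: 20·2 + 38·4 + 20·4 + 22·0 + 10·1 = 282
D: 20·0 + 38·0 + 20·2 + 22·1 + 10·3 = 92
A: 20·3 + 38·1 + 20·1 + 22·3 + 10·2 = 204
E: 20·4 + 38·2 + 20·0 + 22·2 + 10·0 = 200
B has the highest Borda score (322).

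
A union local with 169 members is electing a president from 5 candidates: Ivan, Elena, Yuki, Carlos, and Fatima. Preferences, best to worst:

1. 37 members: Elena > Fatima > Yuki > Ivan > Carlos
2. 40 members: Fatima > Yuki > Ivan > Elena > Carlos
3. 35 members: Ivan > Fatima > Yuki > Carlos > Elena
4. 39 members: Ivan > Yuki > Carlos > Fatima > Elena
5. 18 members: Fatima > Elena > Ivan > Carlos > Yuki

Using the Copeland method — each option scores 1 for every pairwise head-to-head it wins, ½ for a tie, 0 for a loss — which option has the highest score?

Fatima

Ivan: beats Elena, Yuki, and Carlos; loses to Fatima → score 3.
Elena: beats Carlos; loses to Ivan, Yuki, and Fatima → score 1.
Yuki: beats Elena and Carlos; loses to Ivan and Fatima → score 2.
Carlos: loses to Ivan, Elena, Yuki, and Fatima → score 0.
Fatima: beats Ivan, Elena, Yuki, and Carlos → score 4.
Fatima has the best pairwise record.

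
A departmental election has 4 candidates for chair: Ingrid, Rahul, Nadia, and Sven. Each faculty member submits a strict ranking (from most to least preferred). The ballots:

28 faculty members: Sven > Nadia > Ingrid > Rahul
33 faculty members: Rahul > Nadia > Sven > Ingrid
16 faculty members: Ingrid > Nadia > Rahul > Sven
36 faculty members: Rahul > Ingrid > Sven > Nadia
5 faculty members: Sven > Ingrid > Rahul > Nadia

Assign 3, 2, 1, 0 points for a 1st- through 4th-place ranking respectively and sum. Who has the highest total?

Rahul

Ingrid: 28·1 + 33·0 + 16·3 + 36·2 + 5·2 = 158
Rahul: 28·0 + 33·3 + 16·1 + 36·3 + 5·1 = 228
Nadia: 28·2 + 33·2 + 16·2 + 36·0 + 5·0 = 154
Sven: 28·3 + 33·1 + 16·0 + 36·1 + 5·3 = 168
Rahul has the highest Borda score (228).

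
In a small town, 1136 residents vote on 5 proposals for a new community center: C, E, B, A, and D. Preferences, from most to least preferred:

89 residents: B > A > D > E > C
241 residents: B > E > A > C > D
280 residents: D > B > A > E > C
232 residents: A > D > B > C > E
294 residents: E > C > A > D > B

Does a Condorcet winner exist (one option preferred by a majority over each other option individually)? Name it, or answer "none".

none

Checking pairwise contests:
E beats C 904–232.
B beats E 842–294.
D beats B 806–330.
B beats A 610–526.
A beats D 856–280.
Every option loses at least one head-to-head, so there is no Condorcet winner.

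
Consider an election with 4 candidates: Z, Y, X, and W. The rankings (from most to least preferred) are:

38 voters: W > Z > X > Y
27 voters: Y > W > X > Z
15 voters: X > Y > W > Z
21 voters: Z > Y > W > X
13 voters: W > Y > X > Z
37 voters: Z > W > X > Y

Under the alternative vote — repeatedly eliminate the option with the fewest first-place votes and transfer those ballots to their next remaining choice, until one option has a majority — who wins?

Round 1: Z 58, Y 27, X 15, W 51. Eliminate X.
Round 2: Z 58, Y 42, W 51. Eliminate Y.
Round 3: Z 58, W 93. W has a majority.

W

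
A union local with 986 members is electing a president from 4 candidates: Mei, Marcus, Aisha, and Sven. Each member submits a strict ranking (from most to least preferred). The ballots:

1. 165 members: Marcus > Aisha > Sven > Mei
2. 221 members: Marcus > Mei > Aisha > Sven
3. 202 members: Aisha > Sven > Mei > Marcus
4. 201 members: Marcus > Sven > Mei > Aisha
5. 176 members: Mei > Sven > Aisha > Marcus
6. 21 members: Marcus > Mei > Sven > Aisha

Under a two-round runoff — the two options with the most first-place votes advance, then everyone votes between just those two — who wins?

Marcus

Round 1 first-place votes: Mei 176, Marcus 608, Aisha 202, Sven 0.
Marcus and Aisha advance.
Runoff: Marcus is preferred to Aisha by 608 voters; Aisha by 378.
Marcus wins the runoff.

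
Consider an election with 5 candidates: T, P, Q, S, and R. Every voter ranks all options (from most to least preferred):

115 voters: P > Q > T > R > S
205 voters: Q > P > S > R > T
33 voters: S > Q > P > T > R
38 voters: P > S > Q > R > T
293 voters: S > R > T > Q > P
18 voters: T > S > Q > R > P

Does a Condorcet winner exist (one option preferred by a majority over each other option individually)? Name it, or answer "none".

Checking pairwise contests:
P beats T 391–311.
Q beats P 549–153.
S beats Q 382–320.
P beats S 358–344.
P beats R 391–311.
Every option loses at least one head-to-head, so there is no Condorcet winner.

none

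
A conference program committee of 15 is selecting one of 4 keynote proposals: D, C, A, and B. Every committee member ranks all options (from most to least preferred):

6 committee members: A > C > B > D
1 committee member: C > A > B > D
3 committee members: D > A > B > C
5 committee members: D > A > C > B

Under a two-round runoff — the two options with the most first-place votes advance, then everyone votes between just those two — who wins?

D

Round 1 first-place votes: D 8, C 1, A 6, B 0.
D and A advance.
Runoff: D is preferred to A by 8 voters; A by 7.
D wins the runoff.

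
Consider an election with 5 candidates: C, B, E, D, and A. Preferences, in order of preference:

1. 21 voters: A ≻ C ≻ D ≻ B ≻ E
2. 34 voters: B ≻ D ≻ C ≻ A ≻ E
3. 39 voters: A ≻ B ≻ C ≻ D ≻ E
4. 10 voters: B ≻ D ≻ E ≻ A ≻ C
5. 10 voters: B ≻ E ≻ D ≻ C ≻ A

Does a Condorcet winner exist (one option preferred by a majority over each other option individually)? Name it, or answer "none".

A vs C: 70–44 for A.
A vs B: 60–54 for A.
A vs E: 94–20 for A.
A vs D: 60–54 for A.
A beats every other option head-to-head.

A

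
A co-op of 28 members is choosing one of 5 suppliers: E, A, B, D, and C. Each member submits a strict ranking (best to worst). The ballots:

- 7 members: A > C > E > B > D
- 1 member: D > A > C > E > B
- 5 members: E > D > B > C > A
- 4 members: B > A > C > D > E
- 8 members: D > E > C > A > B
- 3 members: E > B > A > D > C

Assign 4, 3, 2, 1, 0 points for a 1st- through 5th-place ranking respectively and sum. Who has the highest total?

E

E: 7·2 + 1·1 + 5·4 + 4·0 + 8·3 + 3·4 = 71
A: 7·4 + 1·3 + 5·0 + 4·3 + 8·1 + 3·2 = 57
B: 7·1 + 1·0 + 5·2 + 4·4 + 8·0 + 3·3 = 42
D: 7·0 + 1·4 + 5·3 + 4·1 + 8·4 + 3·1 = 58
C: 7·3 + 1·2 + 5·1 + 4·2 + 8·2 + 3·0 = 52
E has the highest Borda score (71).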